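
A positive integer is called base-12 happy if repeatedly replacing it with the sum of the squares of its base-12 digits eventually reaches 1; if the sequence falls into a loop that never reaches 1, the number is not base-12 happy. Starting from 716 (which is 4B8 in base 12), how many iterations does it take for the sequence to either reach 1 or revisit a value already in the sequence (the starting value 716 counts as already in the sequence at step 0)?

9

716 = (4,11,8)_12 → 4² + 11² + 8² = 201
201 = (1,4,9)_12 → 1² + 4² + 9² = 98
98 = (8,2)_12 → 8² + 2² = 68
68 = (5,8)_12 → 5² + 8² = 89
89 = (7,5)_12 → 7² + 5² = 74
74 = (6,2)_12 → 6² + 2² = 40
40 = (3,4)_12 → 3² + 4² = 25
25 = (2,1)_12 → 2² + 1² = 5
5 = (5)_12 → 5² = 25  — 25 repeats.
That took 9 steps.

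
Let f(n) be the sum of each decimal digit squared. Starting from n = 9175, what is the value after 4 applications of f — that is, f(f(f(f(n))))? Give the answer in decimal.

9175 → 9² + 1² + 7² + 5² = 156
156 → 1² + 5² + 6² = 62
62 → 6² + 2² = 40
40 → 4² + 0² = 16

16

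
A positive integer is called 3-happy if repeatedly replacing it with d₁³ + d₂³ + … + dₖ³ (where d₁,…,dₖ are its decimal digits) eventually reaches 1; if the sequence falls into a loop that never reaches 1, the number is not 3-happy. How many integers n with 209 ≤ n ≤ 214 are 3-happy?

209: 209 → 737 → 713 → 371 → 371  (repeats 371)
210: 210 → 9 → 729 → 1080 → 513 → 153 → 153  (repeats 153)
211: 211 → 10 → 1  (reaches 1)
212: 212 → 17 → 344 → 155 → 251 → 134 → 92 → 737 → 713 → 371 → 371  (repeats 371)
213: 213 → 36 → 243 → 99 → 1458 → 702 → 351 → 153 → 153  (repeats 153)
214: 214 → 73 → 370 → 370  (repeats 370)
3-happy: 211

1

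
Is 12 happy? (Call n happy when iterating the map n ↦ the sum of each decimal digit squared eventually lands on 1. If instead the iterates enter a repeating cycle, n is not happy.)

not happy

12 → 5
5 → 25
25 → 29
29 → 85
85 → 89
89 → 145
145 → 42
42 → 20
20 → 4
4 → 16
16 → 37
37 → 58
58 → 89  — 89 already seen; the sequence cycles without reaching 1.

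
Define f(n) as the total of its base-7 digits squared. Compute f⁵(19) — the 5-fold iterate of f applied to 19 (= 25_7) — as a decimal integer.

29

19 = (2,5)_7 → 2² + 5² = 4 + 25 = 29
29 = (4,1)_7 → 4² + 1² = 16 + 1 = 17
17 = (2,3)_7 → 2² + 3² = 4 + 9 = 13
13 = (1,6)_7 → 1² + 6² = 1 + 36 = 37
37 = (5,2)_7 → 5² + 2² = 25 + 4 = 29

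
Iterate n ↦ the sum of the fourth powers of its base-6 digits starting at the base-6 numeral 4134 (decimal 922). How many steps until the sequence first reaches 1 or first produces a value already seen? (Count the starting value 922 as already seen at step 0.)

11

922 = (4,1,3,4)_6 → 4⁴ + 1⁴ + 3⁴ + 4⁴ = 594
594 = (2,4,3,0)_6 → 2⁴ + 4⁴ + 3⁴ + 0⁴ = 353
353 = (1,3,4,5)_6 → 1⁴ + 3⁴ + 4⁴ + 5⁴ = 963
963 = (4,2,4,3)_6 → 4⁴ + 2⁴ + 4⁴ + 3⁴ = 609
609 = (2,4,5,3)_6 → 2⁴ + 4⁴ + 5⁴ + 3⁴ = 978
978 = (4,3,1,0)_6 → 4⁴ + 3⁴ + 1⁴ + 0⁴ = 338
338 = (1,3,2,2)_6 → 1⁴ + 3⁴ + 2⁴ + 2⁴ = 114
114 = (3,1,0)_6 → 3⁴ + 1⁴ + 0⁴ = 82
82 = (2,1,4)_6 → 2⁴ + 1⁴ + 4⁴ = 273
273 = (1,1,3,3)_6 → 1⁴ + 1⁴ + 3⁴ + 3⁴ = 164
164 = (4,3,2)_6 → 4⁴ + 3⁴ + 2⁴ = 353  — 353 repeats.
That took 11 steps.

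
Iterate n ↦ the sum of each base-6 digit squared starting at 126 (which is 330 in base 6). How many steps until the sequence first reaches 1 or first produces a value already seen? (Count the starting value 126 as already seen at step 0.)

126 = (3,3,0)_6 → 18
18 = (3,0)_6 → 9
9 = (1,3)_6 → 10
10 = (1,4)_6 → 17
17 = (2,5)_6 → 29
29 = (4,5)_6 → 41
41 = (1,0,5)_6 → 26
26 = (4,2)_6 → 20
20 = (3,2)_6 → 13
13 = (2,1)_6 → 5
5 = (5)_6 → 25
25 = (4,1)_6 → 17  — 17 repeats.
That took 12 steps.

12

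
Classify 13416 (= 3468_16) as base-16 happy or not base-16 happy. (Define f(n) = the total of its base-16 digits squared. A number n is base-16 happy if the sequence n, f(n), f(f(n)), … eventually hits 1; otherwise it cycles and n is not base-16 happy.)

not base-16 happy

13416 = (3,4,6,8)_16 → 125
125 = (7,13)_16 → 218
218 = (13,10)_16 → 269
269 = (1,0,13)_16 → 170
170 = (10,10)_16 → 200
200 = (12,8)_16 → 208
208 = (13,0)_16 → 169
169 = (10,9)_16 → 181
181 = (11,5)_16 → 146
146 = (9,2)_16 → 85
85 = (5,5)_16 → 50
50 = (3,2)_16 → 13
13 = (13)_16 → 169  — 169 already seen; the sequence cycles without reaching 1.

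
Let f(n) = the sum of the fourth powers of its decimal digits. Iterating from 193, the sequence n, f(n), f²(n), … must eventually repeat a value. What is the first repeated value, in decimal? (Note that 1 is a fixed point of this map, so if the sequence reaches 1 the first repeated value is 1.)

4179

193 → 6643
6643 → 2929
2929 → 13154
13154 → 964
964 → 8113
8113 → 4179
4179 → 9219
9219 → 13139
13139 → 6725
6725 → 4338
4338 → 4514
4514 → 1138
1138 → 4179  — 4179 already appeared earlier.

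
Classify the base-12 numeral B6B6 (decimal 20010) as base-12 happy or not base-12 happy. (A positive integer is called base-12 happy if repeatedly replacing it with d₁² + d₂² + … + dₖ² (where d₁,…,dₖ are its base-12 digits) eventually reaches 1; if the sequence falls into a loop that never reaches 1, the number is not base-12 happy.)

20010 = (11,6,11,6)_12 → 11² + 6² + 11² + 6² = 121 + 36 + 121 + 36 = 314
314 = (2,2,2)_12 → 2² + 2² + 2² = 4 + 4 + 4 = 12
12 = (1,0)_12 → 1² + 0² = 1 + 0 = 1  — reached 1.

base-12 happy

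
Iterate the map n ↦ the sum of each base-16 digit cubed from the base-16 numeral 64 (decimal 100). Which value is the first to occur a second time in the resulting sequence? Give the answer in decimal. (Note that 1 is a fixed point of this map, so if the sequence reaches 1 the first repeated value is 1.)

100 = (6,4)_16 → 6³ + 4³ = 280
280 = (1,1,8)_16 → 1³ + 1³ + 8³ = 514
514 = (2,0,2)_16 → 2³ + 0³ + 2³ = 16
16 = (1,0)_16 → 1³ + 0³ = 1  — reached the fixed point 1.
1 → 1, so 1 is the first repeated value.

1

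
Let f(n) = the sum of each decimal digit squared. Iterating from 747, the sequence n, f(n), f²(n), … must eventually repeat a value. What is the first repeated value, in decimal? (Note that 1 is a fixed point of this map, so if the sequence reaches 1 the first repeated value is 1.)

747 → 114
114 → 18
18 → 65
65 → 61
61 → 37
37 → 58
58 → 89
89 → 145
145 → 42
42 → 20
20 → 4
4 → 16
16 → 37  — 37 already appeared earlier.

37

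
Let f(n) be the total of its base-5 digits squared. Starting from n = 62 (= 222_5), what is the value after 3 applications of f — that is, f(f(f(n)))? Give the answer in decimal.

10

62 = (2,2,2)_5 → 12
12 = (2,2)_5 → 8
8 = (1,3)_5 → 10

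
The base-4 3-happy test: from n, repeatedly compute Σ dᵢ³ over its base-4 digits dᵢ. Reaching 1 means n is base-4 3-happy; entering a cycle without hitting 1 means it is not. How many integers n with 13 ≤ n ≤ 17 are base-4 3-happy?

13: 13 → 28 → 28  (repeats 28)
14: 14 → 35 → 35  (repeats 35)
15: 15 → 54 → 36 → 9 → 9  (repeats 9)
16: 16 → 1  (reaches 1)
17: 17 → 2 → 8 → 8  (repeats 8)
base-4 3-happy: 16

1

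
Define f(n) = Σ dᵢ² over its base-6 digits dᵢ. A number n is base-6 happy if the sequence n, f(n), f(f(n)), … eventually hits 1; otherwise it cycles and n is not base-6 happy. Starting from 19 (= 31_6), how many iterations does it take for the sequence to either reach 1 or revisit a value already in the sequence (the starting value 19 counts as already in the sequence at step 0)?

19 = (3,1)_6 → 3² + 1² = 10
10 = (1,4)_6 → 1² + 4² = 17
17 = (2,5)_6 → 2² + 5² = 29
29 = (4,5)_6 → 4² + 5² = 41
41 = (1,0,5)_6 → 1² + 0² + 5² = 26
26 = (4,2)_6 → 4² + 2² = 20
20 = (3,2)_6 → 3² + 2² = 13
13 = (2,1)_6 → 2² + 1² = 5
5 = (5)_6 → 5² = 25
25 = (4,1)_6 → 4² + 1² = 17  — 17 repeats.
That took 10 steps.

10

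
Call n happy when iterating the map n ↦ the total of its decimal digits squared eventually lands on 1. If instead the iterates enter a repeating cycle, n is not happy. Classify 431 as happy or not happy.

431 → 4² + 3² + 1² = 26
26 → 2² + 6² = 40
40 → 4² + 0² = 16
16 → 1² + 6² = 37
37 → 3² + 7² = 58
58 → 5² + 8² = 89
89 → 8² + 9² = 145
145 → 1² + 4² + 5² = 42
42 → 4² + 2² = 20
20 → 2² + 0² = 4
4 → 4² = 16  — 16 already seen; the sequence cycles without reaching 1.

not happy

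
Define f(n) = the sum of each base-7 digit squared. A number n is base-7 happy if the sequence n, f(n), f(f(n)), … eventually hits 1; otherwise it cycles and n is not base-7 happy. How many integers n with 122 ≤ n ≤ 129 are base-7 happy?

122: 122 → 22 → 10 → 10  — not base-7 happy
123: 123 → 29 → 17 → 13 → 37 → 29  — not base-7 happy
124: 124 → 38 → 34 → 52 → 10 → 10  — not base-7 happy
125: 125 → 49 → 1  — base-7 happy
126: 126 → 20 → 40 → 50 → 2 → 4 → 16 → 8 → 2  — not base-7 happy
127: 127 → 21 → 9 → 5 → 25 → 25  — not base-7 happy
128: 128 → 24 → 18 → 20 → 40 → 50 → 2 → 4 → 16 → 8 → 2  — not base-7 happy
129: 129 → 29 → 17 → 13 → 37 → 29  — not base-7 happy
base-7 happy: 125

1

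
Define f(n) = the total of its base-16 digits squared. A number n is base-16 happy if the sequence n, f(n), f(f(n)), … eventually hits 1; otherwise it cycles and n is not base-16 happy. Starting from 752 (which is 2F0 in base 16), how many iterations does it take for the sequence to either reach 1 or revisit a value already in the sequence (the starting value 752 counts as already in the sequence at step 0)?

12

752 = (2,15,0)_16 → 2² + 15² + 0² = 4 + 225 + 0 = 229
229 = (14,5)_16 → 14² + 5² = 196 + 25 = 221
221 = (13,13)_16 → 13² + 13² = 169 + 169 = 338
338 = (1,5,2)_16 → 1² + 5² + 2² = 1 + 25 + 4 = 30
30 = (1,14)_16 → 1² + 14² = 1 + 196 = 197
197 = (12,5)_16 → 12² + 5² = 144 + 25 = 169
169 = (10,9)_16 → 10² + 9² = 100 + 81 = 181
181 = (11,5)_16 → 11² + 5² = 121 + 25 = 146
146 = (9,2)_16 → 9² + 2² = 81 + 4 = 85
85 = (5,5)_16 → 5² + 5² = 25 + 25 = 50
50 = (3,2)_16 → 3² + 2² = 9 + 4 = 13
13 = (13)_16 → 13² = 169  — 169 repeats.
That took 12 steps.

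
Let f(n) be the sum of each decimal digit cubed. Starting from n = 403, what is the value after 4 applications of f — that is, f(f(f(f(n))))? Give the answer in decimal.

403 → 4³ + 0³ + 3³ = 91
91 → 9³ + 1³ = 730
730 → 7³ + 3³ + 0³ = 370
370 → 3³ + 7³ + 0³ = 370

370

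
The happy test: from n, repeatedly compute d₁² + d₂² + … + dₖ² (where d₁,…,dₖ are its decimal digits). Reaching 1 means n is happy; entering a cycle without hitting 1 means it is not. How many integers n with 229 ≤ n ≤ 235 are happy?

229: 229 → 89 → 145 → 42 → 20 → 4 → 16 → 37 → 58 → 89  (repeats 89)
230: 230 → 13 → 10 → 1  (reaches 1)
231: 231 → 14 → 17 → 50 → 25 → 29 → 85 → 89 → 145 → 42 → 20 → 4 → 16 → 37 → 58 → 89  (repeats 89)
232: 232 → 17 → 50 → 25 → 29 → 85 → 89 → 145 → 42 → 20 → 4 → 16 → 37 → 58 → 89  (repeats 89)
233: 233 → 22 → 8 → 64 → 52 → 29 → 85 → 89 → 145 → 42 → 20 → 4 → 16 → 37 → 58 → 89  (repeats 89)
234: 234 → 29 → 85 → 89 → 145 → 42 → 20 → 4 → 16 → 37 → 58 → 89  (repeats 89)
235: 235 → 38 → 73 → 58 → 89 → 145 → 42 → 20 → 4 → 16 → 37 → 58  (repeats 58)
happy: 230

1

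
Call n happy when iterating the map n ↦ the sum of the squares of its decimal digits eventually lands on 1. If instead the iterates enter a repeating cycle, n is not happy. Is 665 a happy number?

665 → 6² + 6² + 5² = 97
97 → 9² + 7² = 130
130 → 1² + 3² + 0² = 10
10 → 1² + 0² = 1  — reached 1.

happy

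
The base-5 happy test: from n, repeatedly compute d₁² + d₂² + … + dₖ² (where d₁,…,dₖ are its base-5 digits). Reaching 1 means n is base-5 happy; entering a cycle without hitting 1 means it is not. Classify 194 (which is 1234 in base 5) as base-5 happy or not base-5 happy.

not base-5 happy

194 = (1,2,3,4)_5 → 1² + 2² + 3² + 4² = 30
30 = (1,1,0)_5 → 1² + 1² + 0² = 2
2 = (2)_5 → 2² = 4
4 = (4)_5 → 4² = 16
16 = (3,1)_5 → 3² + 1² = 10
10 = (2,0)_5 → 2² + 0² = 4  — 4 already seen; the sequence cycles without reaching 1.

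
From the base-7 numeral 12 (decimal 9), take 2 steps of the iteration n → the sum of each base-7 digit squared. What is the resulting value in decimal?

9 = (1,2)_7 → 1² + 2² = 1 + 4 = 5
5 = (5)_7 → 5² = 25

25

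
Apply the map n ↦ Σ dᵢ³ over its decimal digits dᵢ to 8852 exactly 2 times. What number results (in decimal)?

8852 → 8³ + 8³ + 5³ + 2³ = 512 + 512 + 125 + 8 = 1157
1157 → 1³ + 1³ + 5³ + 7³ = 1 + 1 + 125 + 343 = 470

470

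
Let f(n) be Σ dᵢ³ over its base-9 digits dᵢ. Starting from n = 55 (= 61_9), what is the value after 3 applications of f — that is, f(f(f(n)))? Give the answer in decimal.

351

55 = (6,1)_9 → 6³ + 1³ = 217
217 = (2,6,1)_9 → 2³ + 6³ + 1³ = 225
225 = (2,7,0)_9 → 2³ + 7³ + 0³ = 351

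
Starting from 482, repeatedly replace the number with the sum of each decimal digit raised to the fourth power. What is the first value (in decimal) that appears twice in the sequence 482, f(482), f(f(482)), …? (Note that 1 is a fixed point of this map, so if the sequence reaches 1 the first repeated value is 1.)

482 → 4⁴ + 8⁴ + 2⁴ = 4368
4368 → 4⁴ + 3⁴ + 6⁴ + 8⁴ = 5729
5729 → 5⁴ + 7⁴ + 2⁴ + 9⁴ = 9603
9603 → 9⁴ + 6⁴ + 0⁴ + 3⁴ = 7938
7938 → 7⁴ + 9⁴ + 3⁴ + 8⁴ = 13139
13139 → 1⁴ + 3⁴ + 1⁴ + 3⁴ + 9⁴ = 6725
6725 → 6⁴ + 7⁴ + 2⁴ + 5⁴ = 4338
4338 → 4⁴ + 3⁴ + 3⁴ + 8⁴ = 4514
4514 → 4⁴ + 5⁴ + 1⁴ + 4⁴ = 1138
1138 → 1⁴ + 1⁴ + 3⁴ + 8⁴ = 4179
4179 → 4⁴ + 1⁴ + 7⁴ + 9⁴ = 9219
9219 → 9⁴ + 2⁴ + 1⁴ + 9⁴ = 13139  — 13139 already appeared earlier.

13139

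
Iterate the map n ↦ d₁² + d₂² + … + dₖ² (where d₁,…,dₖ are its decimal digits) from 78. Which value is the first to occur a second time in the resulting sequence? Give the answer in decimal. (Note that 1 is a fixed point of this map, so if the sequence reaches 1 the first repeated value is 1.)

78 → 113
113 → 11
11 → 2
2 → 4
4 → 16
16 → 37
37 → 58
58 → 89
89 → 145
145 → 42
42 → 20
20 → 4  — 4 already appeared earlier.

4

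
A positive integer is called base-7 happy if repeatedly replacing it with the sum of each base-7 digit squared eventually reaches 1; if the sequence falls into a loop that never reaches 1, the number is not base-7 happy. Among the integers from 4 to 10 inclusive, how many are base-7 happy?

1

4: 4 → 16 → 8 → 2 → 4  — not base-7 happy
5: 5 → 25 → 25  — not base-7 happy
6: 6 → 36 → 26 → 34 → 52 → 10 → 10  — not base-7 happy
7: 7 → 1  — base-7 happy
8: 8 → 2 → 4 → 16 → 8  — not base-7 happy
9: 9 → 5 → 25 → 25  — not base-7 happy
10: 10 → 10  — not base-7 happy
base-7 happy: 7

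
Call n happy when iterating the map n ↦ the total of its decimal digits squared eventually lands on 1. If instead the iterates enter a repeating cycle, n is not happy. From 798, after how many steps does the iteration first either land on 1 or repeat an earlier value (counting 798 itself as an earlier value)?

798 → 7² + 9² + 8² = 194
194 → 1² + 9² + 4² = 98
98 → 9² + 8² = 145
145 → 1² + 4² + 5² = 42
42 → 4² + 2² = 20
20 → 2² + 0² = 4
4 → 4² = 16
16 → 1² + 6² = 37
37 → 3² + 7² = 58
58 → 5² + 8² = 89
89 → 8² + 9² = 145  — 145 repeats.
That took 11 steps.

11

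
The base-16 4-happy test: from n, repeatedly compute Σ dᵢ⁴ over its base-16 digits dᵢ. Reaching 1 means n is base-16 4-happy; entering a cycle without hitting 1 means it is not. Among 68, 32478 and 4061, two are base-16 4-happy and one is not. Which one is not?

68: 68 → 512 → 16 → 1  — reaches 1 (base-16 4-happy)
32478: 32478 → 107794 → 10643 → 13219 → 10243 → 4193 → 1298 → 642 → 4128 → 17 → 2 → 16 → 1  — reaches 1 (base-16 4-happy)
4061: 4061 → 107747 → 48754 → 55474 → 47314 → 47314  — repeats 47314 (not base-16 4-happy)

4061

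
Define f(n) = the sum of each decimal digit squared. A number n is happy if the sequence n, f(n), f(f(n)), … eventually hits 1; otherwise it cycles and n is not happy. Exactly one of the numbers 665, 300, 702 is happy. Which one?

665: 665 → 97 → 130 → 10 → 1  — reaches 1 (happy)
300: 300 → 9 → 81 → 65 → 61 → 37 → 58 → 89 → 145 → 42 → 20 → 4 → 16 → 37  — repeats 37 (not happy)
702: 702 → 53 → 34 → 25 → 29 → 85 → 89 → 145 → 42 → 20 → 4 → 16 → 37 → 58 → 89  — repeats 89 (not happy)

665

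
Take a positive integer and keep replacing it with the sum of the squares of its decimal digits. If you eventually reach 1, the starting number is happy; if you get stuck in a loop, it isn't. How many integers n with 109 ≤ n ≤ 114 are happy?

109: 109 → 82 → 68 → 100 → 1  — happy
110: 110 → 2 → 4 → 16 → 37 → 58 → 89 → 145 → 42 → 20 → 4  — not happy
111: 111 → 3 → 9 → 81 → 65 → 61 → 37 → 58 → 89 → 145 → 42 → 20 → 4 → 16 → 37  — not happy
112: 112 → 6 → 36 → 45 → 41 → 17 → 50 → 25 → 29 → 85 → 89 → 145 → 42 → 20 → 4 → 16 → 37 → 58 → 89  — not happy
113: 113 → 11 → 2 → 4 → 16 → 37 → 58 → 89 → 145 → 42 → 20 → 4  — not happy
114: 114 → 18 → 65 → 61 → 37 → 58 → 89 → 145 → 42 → 20 → 4 → 16 → 37  — not happy
happy: 109

1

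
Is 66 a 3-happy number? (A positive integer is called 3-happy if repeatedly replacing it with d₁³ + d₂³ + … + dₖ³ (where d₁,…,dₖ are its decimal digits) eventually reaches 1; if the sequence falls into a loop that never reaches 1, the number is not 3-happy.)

not 3-happy

66 → 6³ + 6³ = 216 + 216 = 432
432 → 4³ + 3³ + 2³ = 64 + 27 + 8 = 99
99 → 9³ + 9³ = 729 + 729 = 1458
1458 → 1³ + 4³ + 5³ + 8³ = 1 + 64 + 125 + 512 = 702
702 → 7³ + 0³ + 2³ = 343 + 0 + 8 = 351
351 → 3³ + 5³ + 1³ = 27 + 125 + 1 = 153
153 → 1³ + 5³ + 3³ = 1 + 125 + 27 = 153  — 153 already seen; the sequence cycles without reaching 1.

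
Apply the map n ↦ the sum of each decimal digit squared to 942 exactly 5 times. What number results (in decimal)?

37

942 → 101
101 → 2
2 → 4
4 → 16
16 → 37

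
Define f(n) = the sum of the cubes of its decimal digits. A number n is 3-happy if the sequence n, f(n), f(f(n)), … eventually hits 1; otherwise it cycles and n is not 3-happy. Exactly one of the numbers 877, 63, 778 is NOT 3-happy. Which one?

63

877: 877 → 1198 → 1243 → 100 → 1  — reaches 1 (3-happy)
63: 63 → 243 → 99 → 1458 → 702 → 351 → 153 → 153  — repeats 153 (not 3-happy)
778: 778 → 1198 → 1243 → 100 → 1  — reaches 1 (3-happy)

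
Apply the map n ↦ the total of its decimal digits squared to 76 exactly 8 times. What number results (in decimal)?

76 → 7² + 6² = 49 + 36 = 85
85 → 8² + 5² = 64 + 25 = 89
89 → 8² + 9² = 64 + 81 = 145
145 → 1² + 4² + 5² = 1 + 16 + 25 = 42
42 → 4² + 2² = 16 + 4 = 20
20 → 2² + 0² = 4 + 0 = 4
4 → 4² = 16
16 → 1² + 6² = 1 + 36 = 37

37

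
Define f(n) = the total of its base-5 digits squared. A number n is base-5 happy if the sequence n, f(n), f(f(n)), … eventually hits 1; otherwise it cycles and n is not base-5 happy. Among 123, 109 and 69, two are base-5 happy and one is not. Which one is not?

123: 123 → 41 → 11 → 5 → 1  — reaches 1 (base-5 happy)
109: 109 → 33 → 11 → 5 → 1  — reaches 1 (base-5 happy)
69: 69 → 29 → 17 → 13 → 13  — repeats 13 (not base-5 happy)

69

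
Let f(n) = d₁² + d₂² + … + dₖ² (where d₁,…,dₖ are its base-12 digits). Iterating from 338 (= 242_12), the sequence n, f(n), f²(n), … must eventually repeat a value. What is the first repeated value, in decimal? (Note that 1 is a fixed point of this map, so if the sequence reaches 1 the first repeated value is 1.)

338 = (2,4,2)_12 → 2² + 4² + 2² = 24
24 = (2,0)_12 → 2² + 0² = 4
4 = (4)_12 → 4² = 16
16 = (1,4)_12 → 1² + 4² = 17
17 = (1,5)_12 → 1² + 5² = 26
26 = (2,2)_12 → 2² + 2² = 8
8 = (8)_12 → 8² = 64
64 = (5,4)_12 → 5² + 4² = 41
41 = (3,5)_12 → 3² + 5² = 34
34 = (2,10)_12 → 2² + 10² = 104
104 = (8,8)_12 → 8² + 8² = 128
128 = (10,8)_12 → 10² + 8² = 164
164 = (1,1,8)_12 → 1² + 1² + 8² = 66
66 = (5,6)_12 → 5² + 6² = 61
61 = (5,1)_12 → 5² + 1² = 26  — 26 already appeared earlier.

26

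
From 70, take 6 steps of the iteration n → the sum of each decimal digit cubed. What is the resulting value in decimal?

370

70 → 7³ + 0³ = 343 + 0 = 343
343 → 3³ + 4³ + 3³ = 27 + 64 + 27 = 118
118 → 1³ + 1³ + 8³ = 1 + 1 + 512 = 514
514 → 5³ + 1³ + 4³ = 125 + 1 + 64 = 190
190 → 1³ + 9³ + 0³ = 1 + 729 + 0 = 730
730 → 7³ + 3³ + 0³ = 343 + 27 + 0 = 370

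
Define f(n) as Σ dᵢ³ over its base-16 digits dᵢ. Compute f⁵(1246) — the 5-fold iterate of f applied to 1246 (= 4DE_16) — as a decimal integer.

2458

1246 = (4,13,14)_16 → 4³ + 13³ + 14³ = 5005
5005 = (1,3,8,13)_16 → 1³ + 3³ + 8³ + 13³ = 2737
2737 = (10,11,1)_16 → 10³ + 11³ + 1³ = 2332
2332 = (9,1,12)_16 → 9³ + 1³ + 12³ = 2458
2458 = (9,9,10)_16 → 9³ + 9³ + 10³ = 2458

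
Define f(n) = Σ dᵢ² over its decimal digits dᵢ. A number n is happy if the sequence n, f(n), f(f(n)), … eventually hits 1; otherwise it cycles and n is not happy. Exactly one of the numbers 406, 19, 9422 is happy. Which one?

406: 406 → 52 → 29 → 85 → 89 → 145 → 42 → 20 → 4 → 16 → 37 → 58 → 89  — repeats 89 (not happy)
19: 19 → 82 → 68 → 100 → 1  — reaches 1 (happy)
9422: 9422 → 105 → 26 → 40 → 16 → 37 → 58 → 89 → 145 → 42 → 20 → 4 → 16  — repeats 16 (not happy)

19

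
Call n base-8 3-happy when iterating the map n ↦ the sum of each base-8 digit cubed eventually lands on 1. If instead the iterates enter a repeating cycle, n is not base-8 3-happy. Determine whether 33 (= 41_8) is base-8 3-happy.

33 = (4,1)_8 → 4³ + 1³ = 65
65 = (1,0,1)_8 → 1³ + 0³ + 1³ = 2
2 = (2)_8 → 2³ = 8
8 = (1,0)_8 → 1³ + 0³ = 1  — reached 1.

base-8 3-happy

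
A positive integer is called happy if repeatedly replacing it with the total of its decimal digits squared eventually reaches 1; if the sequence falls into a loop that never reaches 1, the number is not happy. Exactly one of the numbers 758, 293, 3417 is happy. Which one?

293

758: 758 → 138 → 74 → 65 → 61 → 37 → 58 → 89 → 145 → 42 → 20 → 4 → 16 → 37  — repeats 37 (not happy)
293: 293 → 94 → 97 → 130 → 10 → 1  — reaches 1 (happy)
3417: 3417 → 75 → 74 → 65 → 61 → 37 → 58 → 89 → 145 → 42 → 20 → 4 → 16 → 37  — repeats 37 (not happy)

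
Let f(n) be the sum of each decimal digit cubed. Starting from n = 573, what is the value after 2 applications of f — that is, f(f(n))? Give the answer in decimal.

573 → 5³ + 7³ + 3³ = 125 + 343 + 27 = 495
495 → 4³ + 9³ + 5³ = 64 + 729 + 125 = 918

918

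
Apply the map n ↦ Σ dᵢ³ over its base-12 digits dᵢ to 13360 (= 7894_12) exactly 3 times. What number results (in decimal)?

1728

13360 = (7,8,9,4)_12 → 7³ + 8³ + 9³ + 4³ = 1648
1648 = (11,5,4)_12 → 11³ + 5³ + 4³ = 1520
1520 = (10,6,8)_12 → 10³ + 6³ + 8³ = 1728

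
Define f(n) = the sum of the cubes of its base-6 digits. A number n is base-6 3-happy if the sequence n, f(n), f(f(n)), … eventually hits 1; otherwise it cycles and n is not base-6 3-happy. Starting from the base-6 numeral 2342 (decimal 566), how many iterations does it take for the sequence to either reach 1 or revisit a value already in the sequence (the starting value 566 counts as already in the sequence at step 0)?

7

566 = (2,3,4,2)_6 → 2³ + 3³ + 4³ + 2³ = 8 + 27 + 64 + 8 = 107
107 = (2,5,5)_6 → 2³ + 5³ + 5³ = 8 + 125 + 125 = 258
258 = (1,1,1,0)_6 → 1³ + 1³ + 1³ + 0³ = 1 + 1 + 1 + 0 = 3
3 = (3)_6 → 3³ = 27
27 = (4,3)_6 → 4³ + 3³ = 64 + 27 = 91
91 = (2,3,1)_6 → 2³ + 3³ + 1³ = 8 + 27 + 1 = 36
36 = (1,0,0)_6 → 1³ + 0³ + 0³ = 1 + 0 + 0 = 1  — reached 1.
That took 7 steps.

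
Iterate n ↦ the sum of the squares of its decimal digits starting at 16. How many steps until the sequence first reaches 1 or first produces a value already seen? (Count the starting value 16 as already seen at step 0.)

8

16 → 1² + 6² = 1 + 36 = 37
37 → 3² + 7² = 9 + 49 = 58
58 → 5² + 8² = 25 + 64 = 89
89 → 8² + 9² = 64 + 81 = 145
145 → 1² + 4² + 5² = 1 + 16 + 25 = 42
42 → 4² + 2² = 16 + 4 = 20
20 → 2² + 0² = 4 + 0 = 4
4 → 4² = 16  — 16 repeats.
That took 8 steps.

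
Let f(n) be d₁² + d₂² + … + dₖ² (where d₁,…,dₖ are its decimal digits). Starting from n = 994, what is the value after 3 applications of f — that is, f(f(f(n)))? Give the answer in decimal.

994 → 9² + 9² + 4² = 178
178 → 1² + 7² + 8² = 114
114 → 1² + 1² + 4² = 18

18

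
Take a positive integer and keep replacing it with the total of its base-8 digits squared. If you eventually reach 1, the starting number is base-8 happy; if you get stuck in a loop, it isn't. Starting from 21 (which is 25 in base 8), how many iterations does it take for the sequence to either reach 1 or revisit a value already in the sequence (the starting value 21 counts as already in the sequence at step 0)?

4

21 = (2,5)_8 → 2² + 5² = 29
29 = (3,5)_8 → 3² + 5² = 34
34 = (4,2)_8 → 4² + 2² = 20
20 = (2,4)_8 → 2² + 4² = 20  — 20 repeats.
That took 4 steps.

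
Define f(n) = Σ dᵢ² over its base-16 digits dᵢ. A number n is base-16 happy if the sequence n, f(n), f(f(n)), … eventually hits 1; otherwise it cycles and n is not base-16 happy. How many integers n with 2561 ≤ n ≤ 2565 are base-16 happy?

2561: 2561 → 101 → 61 → 178 → 125 → 218 → 269 → 170 → 200 → 208 → 169 → 181 → 146 → 85 → 50 → 13 → 169  — not base-16 happy
2562: 2562 → 104 → 100 → 52 → 25 → 82 → 29 → 170 → 200 → 208 → 169 → 181 → 146 → 85 → 50 → 13 → 169  — not base-16 happy
2563: 2563 → 109 → 205 → 313 → 91 → 146 → 85 → 50 → 13 → 169 → 181 → 146  — not base-16 happy
2564: 2564 → 116 → 65 → 17 → 2 → 4 → 16 → 1  — base-16 happy
2565: 2565 → 125 → 218 → 269 → 170 → 200 → 208 → 169 → 181 → 146 → 85 → 50 → 13 → 169  — not base-16 happy
base-16 happy: 2564

1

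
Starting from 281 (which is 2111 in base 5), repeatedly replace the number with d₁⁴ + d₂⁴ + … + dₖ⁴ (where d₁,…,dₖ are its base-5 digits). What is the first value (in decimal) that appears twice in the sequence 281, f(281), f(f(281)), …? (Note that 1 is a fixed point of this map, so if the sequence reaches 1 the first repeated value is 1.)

281 = (2,1,1,1)_5 → 2⁴ + 1⁴ + 1⁴ + 1⁴ = 19
19 = (3,4)_5 → 3⁴ + 4⁴ = 337
337 = (2,3,2,2)_5 → 2⁴ + 3⁴ + 2⁴ + 2⁴ = 129
129 = (1,0,0,4)_5 → 1⁴ + 0⁴ + 0⁴ + 4⁴ = 257
257 = (2,0,1,2)_5 → 2⁴ + 0⁴ + 1⁴ + 2⁴ = 33
33 = (1,1,3)_5 → 1⁴ + 1⁴ + 3⁴ = 83
83 = (3,1,3)_5 → 3⁴ + 1⁴ + 3⁴ = 163
163 = (1,1,2,3)_5 → 1⁴ + 1⁴ + 2⁴ + 3⁴ = 99
99 = (3,4,4)_5 → 3⁴ + 4⁴ + 4⁴ = 593
593 = (4,3,3,3)_5 → 4⁴ + 3⁴ + 3⁴ + 3⁴ = 499
499 = (3,4,4,4)_5 → 3⁴ + 4⁴ + 4⁴ + 4⁴ = 849
849 = (1,1,3,4,4)_5 → 1⁴ + 1⁴ + 3⁴ + 4⁴ + 4⁴ = 595
595 = (4,3,4,0)_5 → 4⁴ + 3⁴ + 4⁴ + 0⁴ = 593  — 593 already appeared earlier.

593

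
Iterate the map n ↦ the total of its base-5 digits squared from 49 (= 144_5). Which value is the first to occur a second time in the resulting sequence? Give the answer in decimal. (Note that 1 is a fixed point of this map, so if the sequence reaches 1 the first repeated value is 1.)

1

49 = (1,4,4)_5 → 1² + 4² + 4² = 1 + 16 + 16 = 33
33 = (1,1,3)_5 → 1² + 1² + 3² = 1 + 1 + 9 = 11
11 = (2,1)_5 → 2² + 1² = 4 + 1 = 5
5 = (1,0)_5 → 1² + 0² = 1 + 0 = 1  — reached the fixed point 1.
1 → 1, so 1 is the first repeated value.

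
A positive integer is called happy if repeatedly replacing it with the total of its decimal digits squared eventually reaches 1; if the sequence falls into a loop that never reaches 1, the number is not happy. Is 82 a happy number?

82 → 8² + 2² = 64 + 4 = 68
68 → 6² + 8² = 36 + 64 = 100
100 → 1² + 0² + 0² = 1 + 0 + 0 = 1  — reached 1.

happy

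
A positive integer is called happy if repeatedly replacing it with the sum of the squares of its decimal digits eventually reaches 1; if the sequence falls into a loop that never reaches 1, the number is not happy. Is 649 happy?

happy

649 → 6² + 4² + 9² = 36 + 16 + 81 = 133
133 → 1² + 3² + 3² = 1 + 9 + 9 = 19
19 → 1² + 9² = 1 + 81 = 82
82 → 8² + 2² = 64 + 4 = 68
68 → 6² + 8² = 36 + 64 = 100
100 → 1² + 0² + 0² = 1 + 0 + 0 = 1  — reached 1.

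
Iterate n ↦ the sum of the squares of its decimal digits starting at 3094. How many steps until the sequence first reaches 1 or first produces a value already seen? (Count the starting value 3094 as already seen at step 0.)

10

3094 → 3² + 0² + 9² + 4² = 9 + 0 + 81 + 16 = 106
106 → 1² + 0² + 6² = 1 + 0 + 36 = 37
37 → 3² + 7² = 9 + 49 = 58
58 → 5² + 8² = 25 + 64 = 89
89 → 8² + 9² = 64 + 81 = 145
145 → 1² + 4² + 5² = 1 + 16 + 25 = 42
42 → 4² + 2² = 16 + 4 = 20
20 → 2² + 0² = 4 + 0 = 4
4 → 4² = 16
16 → 1² + 6² = 1 + 36 = 37  — 37 repeats.
That took 10 steps.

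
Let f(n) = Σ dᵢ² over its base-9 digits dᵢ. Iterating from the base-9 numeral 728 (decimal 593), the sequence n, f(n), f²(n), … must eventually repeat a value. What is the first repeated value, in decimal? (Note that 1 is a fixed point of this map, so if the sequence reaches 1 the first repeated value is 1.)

593 = (7,2,8)_9 → 117
117 = (1,4,0)_9 → 17
17 = (1,8)_9 → 65
65 = (7,2)_9 → 53
53 = (5,8)_9 → 89
89 = (1,0,8)_9 → 65  — 65 already appeared earlier.

65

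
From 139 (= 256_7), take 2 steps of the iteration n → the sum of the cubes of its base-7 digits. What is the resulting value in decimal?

139 = (2,5,6)_7 → 2³ + 5³ + 6³ = 8 + 125 + 216 = 349
349 = (1,0,0,6)_7 → 1³ + 0³ + 0³ + 6³ = 1 + 0 + 0 + 216 = 217

217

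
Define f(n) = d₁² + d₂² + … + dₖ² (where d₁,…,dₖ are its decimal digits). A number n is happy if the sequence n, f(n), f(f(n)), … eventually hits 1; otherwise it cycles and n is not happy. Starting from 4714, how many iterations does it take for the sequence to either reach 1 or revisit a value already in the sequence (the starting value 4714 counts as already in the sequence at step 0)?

4714 → 82
82 → 68
68 → 100
100 → 1  — reached 1.
That took 4 steps.

4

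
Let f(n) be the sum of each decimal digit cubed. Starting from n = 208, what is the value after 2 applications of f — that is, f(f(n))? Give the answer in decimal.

133

208 → 2³ + 0³ + 8³ = 520
520 → 5³ + 2³ + 0³ = 133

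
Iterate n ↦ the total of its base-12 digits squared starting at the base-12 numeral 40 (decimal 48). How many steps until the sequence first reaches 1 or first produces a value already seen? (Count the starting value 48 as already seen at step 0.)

13

48 = (4,0)_12 → 16
16 = (1,4)_12 → 17
17 = (1,5)_12 → 26
26 = (2,2)_12 → 8
8 = (8)_12 → 64
64 = (5,4)_12 → 41
41 = (3,5)_12 → 34
34 = (2,10)_12 → 104
104 = (8,8)_12 → 128
128 = (10,8)_12 → 164
164 = (1,1,8)_12 → 66
66 = (5,6)_12 → 61
61 = (5,1)_12 → 26  — 26 repeats.
That took 13 steps.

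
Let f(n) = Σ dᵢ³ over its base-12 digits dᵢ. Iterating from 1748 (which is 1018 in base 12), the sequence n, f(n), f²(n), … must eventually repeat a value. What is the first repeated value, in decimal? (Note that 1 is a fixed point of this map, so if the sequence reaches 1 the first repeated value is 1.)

1748 = (1,0,1,8)_12 → 514
514 = (3,6,10)_12 → 1243
1243 = (8,7,7)_12 → 1198
1198 = (8,3,10)_12 → 1539
1539 = (10,8,3)_12 → 1539  — 1539 already appeared earlier.

1539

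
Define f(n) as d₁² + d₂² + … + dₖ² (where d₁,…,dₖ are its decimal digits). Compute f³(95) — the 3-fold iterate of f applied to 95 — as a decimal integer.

58

95 → 9² + 5² = 81 + 25 = 106
106 → 1² + 0² + 6² = 1 + 0 + 36 = 37
37 → 3² + 7² = 9 + 49 = 58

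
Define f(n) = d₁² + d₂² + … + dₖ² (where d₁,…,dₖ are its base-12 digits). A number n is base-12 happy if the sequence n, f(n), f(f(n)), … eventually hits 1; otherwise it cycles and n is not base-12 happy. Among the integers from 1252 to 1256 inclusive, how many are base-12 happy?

1252: 1252 → 144 → 1  (reaches 1)
1253: 1253 → 153 → 82 → 136 → 137 → 146 → 5 → 25 → 5  (repeats 5)
1254: 1254 → 164 → 66 → 61 → 26 → 8 → 64 → 41 → 34 → 104 → 128 → 164  (repeats 164)
1255: 1255 → 177 → 86 → 53 → 41 → 34 → 104 → 128 → 164 → 66 → 61 → 26 → 8 → 64 → 41  (repeats 41)
1256: 1256 → 192 → 17 → 26 → 8 → 64 → 41 → 34 → 104 → 128 → 164 → 66 → 61 → 26  (repeats 26)
base-12 happy: 1252

1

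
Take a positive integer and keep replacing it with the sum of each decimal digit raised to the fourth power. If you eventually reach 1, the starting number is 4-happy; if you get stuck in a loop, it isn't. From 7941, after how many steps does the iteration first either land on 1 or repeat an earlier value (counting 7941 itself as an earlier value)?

8

7941 → 7⁴ + 9⁴ + 4⁴ + 1⁴ = 2401 + 6561 + 256 + 1 = 9219
9219 → 9⁴ + 2⁴ + 1⁴ + 9⁴ = 6561 + 16 + 1 + 6561 = 13139
13139 → 1⁴ + 3⁴ + 1⁴ + 3⁴ + 9⁴ = 1 + 81 + 1 + 81 + 6561 = 6725
6725 → 6⁴ + 7⁴ + 2⁴ + 5⁴ = 1296 + 2401 + 16 + 625 = 4338
4338 → 4⁴ + 3⁴ + 3⁴ + 8⁴ = 256 + 81 + 81 + 4096 = 4514
4514 → 4⁴ + 5⁴ + 1⁴ + 4⁴ = 256 + 625 + 1 + 256 = 1138
1138 → 1⁴ + 1⁴ + 3⁴ + 8⁴ = 1 + 1 + 81 + 4096 = 4179
4179 → 4⁴ + 1⁴ + 7⁴ + 9⁴ = 256 + 1 + 2401 + 6561 = 9219  — 9219 repeats.
That took 8 steps.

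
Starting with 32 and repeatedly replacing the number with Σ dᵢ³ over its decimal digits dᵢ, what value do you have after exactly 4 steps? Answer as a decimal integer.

32 → 35
35 → 152
152 → 134
134 → 92

92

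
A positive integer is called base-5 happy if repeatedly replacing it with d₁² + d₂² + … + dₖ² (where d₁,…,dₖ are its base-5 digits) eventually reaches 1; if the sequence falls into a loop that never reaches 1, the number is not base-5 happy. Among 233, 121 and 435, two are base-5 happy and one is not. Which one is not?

435

233: 233 → 27 → 5 → 1  — reaches 1 (base-5 happy)
121: 121 → 33 → 11 → 5 → 1  — reaches 1 (base-5 happy)
435: 435 → 17 → 13 → 13  — repeats 13 (not base-5 happy)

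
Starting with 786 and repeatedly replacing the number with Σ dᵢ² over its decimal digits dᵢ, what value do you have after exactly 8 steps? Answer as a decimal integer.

37

786 → 7² + 8² + 6² = 149
149 → 1² + 4² + 9² = 98
98 → 9² + 8² = 145
145 → 1² + 4² + 5² = 42
42 → 4² + 2² = 20
20 → 2² + 0² = 4
4 → 4² = 16
16 → 1² + 6² = 37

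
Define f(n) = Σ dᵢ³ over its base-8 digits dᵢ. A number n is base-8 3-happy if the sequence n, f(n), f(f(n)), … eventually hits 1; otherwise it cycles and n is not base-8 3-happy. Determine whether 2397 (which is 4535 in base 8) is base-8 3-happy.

2397 = (4,5,3,5)_8 → 341
341 = (5,2,5)_8 → 258
258 = (4,0,2)_8 → 72
72 = (1,1,0)_8 → 2
2 = (2)_8 → 8
8 = (1,0)_8 → 1  — reached 1.

base-8 3-happy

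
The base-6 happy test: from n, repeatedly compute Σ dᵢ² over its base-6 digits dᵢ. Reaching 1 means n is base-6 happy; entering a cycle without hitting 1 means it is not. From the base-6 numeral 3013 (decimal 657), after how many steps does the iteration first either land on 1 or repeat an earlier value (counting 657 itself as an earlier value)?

657 = (3,0,1,3)_6 → 3² + 0² + 1² + 3² = 19
19 = (3,1)_6 → 3² + 1² = 10
10 = (1,4)_6 → 1² + 4² = 17
17 = (2,5)_6 → 2² + 5² = 29
29 = (4,5)_6 → 4² + 5² = 41
41 = (1,0,5)_6 → 1² + 0² + 5² = 26
26 = (4,2)_6 → 4² + 2² = 20
20 = (3,2)_6 → 3² + 2² = 13
13 = (2,1)_6 → 2² + 1² = 5
5 = (5)_6 → 5² = 25
25 = (4,1)_6 → 4² + 1² = 17  — 17 repeats.
That took 11 steps.

11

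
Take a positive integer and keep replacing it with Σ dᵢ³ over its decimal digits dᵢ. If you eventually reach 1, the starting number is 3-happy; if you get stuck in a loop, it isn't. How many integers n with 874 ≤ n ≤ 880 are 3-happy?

1

874: 874 → 919 → 1459 → 919  — not 3-happy
875: 875 → 980 → 1241 → 74 → 407 → 407  — not 3-happy
876: 876 → 1071 → 345 → 216 → 225 → 141 → 66 → 432 → 99 → 1458 → 702 → 351 → 153 → 153  — not 3-happy
877: 877 → 1198 → 1243 → 100 → 1  — 3-happy
878: 878 → 1367 → 587 → 980 → 1241 → 74 → 407 → 407  — not 3-happy
879: 879 → 1584 → 702 → 351 → 153 → 153  — not 3-happy
880: 880 → 1024 → 73 → 370 → 370  — not 3-happy
3-happy: 877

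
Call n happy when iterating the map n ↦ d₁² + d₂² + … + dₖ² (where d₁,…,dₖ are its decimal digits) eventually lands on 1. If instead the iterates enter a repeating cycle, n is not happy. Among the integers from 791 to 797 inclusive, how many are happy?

791: 791 → 131 → 11 → 2 → 4 → 16 → 37 → 58 → 89 → 145 → 42 → 20 → 4  (repeats 4)
792: 792 → 134 → 26 → 40 → 16 → 37 → 58 → 89 → 145 → 42 → 20 → 4 → 16  (repeats 16)
793: 793 → 139 → 91 → 82 → 68 → 100 → 1  (reaches 1)
794: 794 → 146 → 53 → 34 → 25 → 29 → 85 → 89 → 145 → 42 → 20 → 4 → 16 → 37 → 58 → 89  (repeats 89)
795: 795 → 155 → 51 → 26 → 40 → 16 → 37 → 58 → 89 → 145 → 42 → 20 → 4 → 16  (repeats 16)
796: 796 → 166 → 73 → 58 → 89 → 145 → 42 → 20 → 4 → 16 → 37 → 58  (repeats 58)
797: 797 → 179 → 131 → 11 → 2 → 4 → 16 → 37 → 58 → 89 → 145 → 42 → 20 → 4  (repeats 4)
happy: 793

1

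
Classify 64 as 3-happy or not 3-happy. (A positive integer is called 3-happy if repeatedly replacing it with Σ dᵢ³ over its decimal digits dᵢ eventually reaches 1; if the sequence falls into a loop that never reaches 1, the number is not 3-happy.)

64 → 6³ + 4³ = 280
280 → 2³ + 8³ + 0³ = 520
520 → 5³ + 2³ + 0³ = 133
133 → 1³ + 3³ + 3³ = 55
55 → 5³ + 5³ = 250
250 → 2³ + 5³ + 0³ = 133  — 133 already seen; the sequence cycles without reaching 1.

not 3-happy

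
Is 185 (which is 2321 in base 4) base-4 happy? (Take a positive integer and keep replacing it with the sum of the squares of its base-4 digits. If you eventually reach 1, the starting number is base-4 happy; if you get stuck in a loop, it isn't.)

185 = (2,3,2,1)_4 → 18
18 = (1,0,2)_4 → 5
5 = (1,1)_4 → 2
2 = (2)_4 → 4
4 = (1,0)_4 → 1  — reached 1.

base-4 happy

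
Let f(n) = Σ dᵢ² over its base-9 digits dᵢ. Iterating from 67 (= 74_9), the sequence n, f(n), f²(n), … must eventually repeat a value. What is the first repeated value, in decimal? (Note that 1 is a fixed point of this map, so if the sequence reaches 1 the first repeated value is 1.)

67 = (7,4)_9 → 7² + 4² = 65
65 = (7,2)_9 → 7² + 2² = 53
53 = (5,8)_9 → 5² + 8² = 89
89 = (1,0,8)_9 → 1² + 0² + 8² = 65  — 65 already appeared earlier.

65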